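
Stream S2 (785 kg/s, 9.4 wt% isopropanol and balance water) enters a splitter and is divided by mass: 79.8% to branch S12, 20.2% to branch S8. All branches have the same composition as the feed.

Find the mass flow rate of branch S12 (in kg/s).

626.4 kg/s

Branch S12 flow = 0.798×785 = 626.43 kg/s.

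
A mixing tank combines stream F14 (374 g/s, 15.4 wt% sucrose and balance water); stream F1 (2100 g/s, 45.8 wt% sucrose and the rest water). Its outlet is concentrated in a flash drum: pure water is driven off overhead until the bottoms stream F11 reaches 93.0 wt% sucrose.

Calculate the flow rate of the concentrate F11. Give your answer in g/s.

1096 g/s

sucrose entering = 374×0.154 + 2100×0.458 = 1019.4 g/s.
All sucrose reports to F11, so F11 = 1019.4/0.930 = 1096.1 g/s.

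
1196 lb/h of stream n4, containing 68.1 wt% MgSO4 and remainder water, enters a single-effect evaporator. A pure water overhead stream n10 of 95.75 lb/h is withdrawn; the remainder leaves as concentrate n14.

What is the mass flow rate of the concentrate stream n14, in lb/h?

Concentrate = 1196 − 95.75 = 1100.2 lb/h.

1100 lb/h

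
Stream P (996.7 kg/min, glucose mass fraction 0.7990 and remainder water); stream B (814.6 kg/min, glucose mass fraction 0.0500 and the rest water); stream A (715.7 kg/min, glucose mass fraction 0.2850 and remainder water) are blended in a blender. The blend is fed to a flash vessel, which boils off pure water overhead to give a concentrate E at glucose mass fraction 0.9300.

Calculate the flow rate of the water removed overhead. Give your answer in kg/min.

1408 kg/min

glucose entering = 996.7×0.799 + 814.6×0.050 + 715.7×0.285 = 1041.1 kg/min.
All glucose reports to E, so E = 1041.1/0.930 = 1119.4 kg/min.
Total feed = 2527 kg/min; overhead = 2527 − 1119.4 = 1407.6 kg/min.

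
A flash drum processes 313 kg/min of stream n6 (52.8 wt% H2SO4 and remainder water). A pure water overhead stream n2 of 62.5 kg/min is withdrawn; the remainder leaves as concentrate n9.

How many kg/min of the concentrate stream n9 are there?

250.5 kg/min

Concentrate = 313 − 62.5 = 250.5 kg/min.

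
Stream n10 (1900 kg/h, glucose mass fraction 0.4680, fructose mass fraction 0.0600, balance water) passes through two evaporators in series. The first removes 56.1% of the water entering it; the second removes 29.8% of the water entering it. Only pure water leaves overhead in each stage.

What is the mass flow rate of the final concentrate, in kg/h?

water in feed = 1900×0.472 = 896.8 kg/h.
After stage 1: water left = (1−0.561)×896.8 = 393.7; stream total = 1396.9 kg/h.
After stage 2: water left = (1−0.298)×393.7 = 276.37; final concentrate = 1279.6 kg/h.

1280 kg/h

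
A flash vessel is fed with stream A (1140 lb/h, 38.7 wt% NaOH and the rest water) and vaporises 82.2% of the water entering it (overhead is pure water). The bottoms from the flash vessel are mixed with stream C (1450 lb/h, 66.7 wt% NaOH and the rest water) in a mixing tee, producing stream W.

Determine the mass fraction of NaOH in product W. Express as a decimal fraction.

0.699

Vapour removed = 0.822×0.613×1140 = 574.43 lb/h; concentrate = 565.57 lb/h.
NaOH reaching the mixer = 441.18 (from concentrate) + 1450×0.667 = 1408.3 lb/h.
Product flow = 565.57 + 1450 = 2015.6 lb/h; NaOH fraction = 0.699.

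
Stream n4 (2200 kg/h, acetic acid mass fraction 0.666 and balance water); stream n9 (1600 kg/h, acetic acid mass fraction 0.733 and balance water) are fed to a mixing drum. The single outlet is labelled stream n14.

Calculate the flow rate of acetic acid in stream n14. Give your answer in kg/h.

acetic acid out = acetic acid in = 2200×0.666 + 1600×0.733 = 2638 kg/h.

2638 kg/h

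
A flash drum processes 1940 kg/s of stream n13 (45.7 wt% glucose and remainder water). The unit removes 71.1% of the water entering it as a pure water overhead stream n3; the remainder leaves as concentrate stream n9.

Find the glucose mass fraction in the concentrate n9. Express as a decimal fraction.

glucose is not removed: 1940×0.457 = 886.58 kg/s of glucose enters n9.
water entering = 1940×0.543 = 1053.4 kg/s; overhead removed = 0.711×1053.4 = 748.98 kg/s.
Concentrate = 1940 − 748.98 = 1191 kg/s.
Mass fraction = 886.58/1191 = 0.744.

0.744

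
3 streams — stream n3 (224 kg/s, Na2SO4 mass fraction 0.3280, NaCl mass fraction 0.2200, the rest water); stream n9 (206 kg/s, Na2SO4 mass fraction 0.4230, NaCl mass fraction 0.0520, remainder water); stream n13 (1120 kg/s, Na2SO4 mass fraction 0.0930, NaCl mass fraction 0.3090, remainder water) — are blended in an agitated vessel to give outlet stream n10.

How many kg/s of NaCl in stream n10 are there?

NaCl out = NaCl in = 224×0.220 + 206×0.052 + 1120×0.309 = 406.07 kg/s.

406.1 kg/s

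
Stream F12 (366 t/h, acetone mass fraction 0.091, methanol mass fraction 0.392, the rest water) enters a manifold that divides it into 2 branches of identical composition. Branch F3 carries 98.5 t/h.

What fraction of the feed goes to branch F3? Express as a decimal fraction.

0.269

Fraction to F3 = 98.5/366 = 0.2691.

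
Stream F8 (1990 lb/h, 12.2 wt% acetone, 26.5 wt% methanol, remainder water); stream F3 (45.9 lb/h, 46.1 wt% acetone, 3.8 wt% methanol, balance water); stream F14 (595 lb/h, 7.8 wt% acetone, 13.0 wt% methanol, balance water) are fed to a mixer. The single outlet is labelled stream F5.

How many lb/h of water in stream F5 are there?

1714 lb/h

water out = water in = 1990×0.613 + 45.9×0.501 + 595×0.792 = 1714.1 lb/h.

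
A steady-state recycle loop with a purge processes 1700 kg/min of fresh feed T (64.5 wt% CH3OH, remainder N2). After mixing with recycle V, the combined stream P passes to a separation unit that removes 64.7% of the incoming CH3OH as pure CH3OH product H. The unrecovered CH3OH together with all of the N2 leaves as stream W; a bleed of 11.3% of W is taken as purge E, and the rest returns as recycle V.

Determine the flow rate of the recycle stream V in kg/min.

5237 kg/min

N2 enters only via T and leaves only via the purge: 1700×0.355 = 0.113×(N2 in W), and the separation unit passes all N2, so N2 in P = N2 in W = 5340.7 kg/min.
CH3OH in P: m_A = 1700×0.645 + (1−0.113)·(1−0.647)·m_A, so m_A = 1096.5/0.6869 = 1596.3 kg/min.
W = (1−0.647)×1596.3 + 5340.7 = 5904.2 kg/min.
Recycle V = (1−0.113)×5904.2 = 5237 kg/min.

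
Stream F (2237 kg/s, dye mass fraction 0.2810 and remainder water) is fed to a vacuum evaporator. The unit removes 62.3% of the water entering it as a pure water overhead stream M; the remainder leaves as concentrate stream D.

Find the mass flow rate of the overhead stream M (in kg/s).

1002 kg/s

water entering = 2237×0.719 = 1608.4 kg/s; overhead removed = 0.623×1608.4 = 1002 kg/s.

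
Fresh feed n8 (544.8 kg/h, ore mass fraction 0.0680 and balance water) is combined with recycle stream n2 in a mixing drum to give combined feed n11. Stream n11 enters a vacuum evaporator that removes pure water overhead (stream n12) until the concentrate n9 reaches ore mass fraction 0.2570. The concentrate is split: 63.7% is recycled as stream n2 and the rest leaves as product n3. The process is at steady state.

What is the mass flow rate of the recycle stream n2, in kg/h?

Overall ore balance (none leaves overhead): ore in fresh feed = ore in product, i.e. 544.8×0.068 = (1−0.637)·n9·0.257.
n9 = 37.046/(0.257×0.363) = 397.11 kg/h.
Recycle n2 = 0.637×397.11 = 252.96 kg/h.

253 kg/h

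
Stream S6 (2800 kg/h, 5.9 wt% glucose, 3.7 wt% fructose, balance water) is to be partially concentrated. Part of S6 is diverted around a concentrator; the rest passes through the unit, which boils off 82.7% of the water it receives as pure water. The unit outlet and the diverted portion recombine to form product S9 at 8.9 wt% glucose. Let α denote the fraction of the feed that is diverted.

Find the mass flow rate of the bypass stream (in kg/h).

All 2800×0.059 = 165.2 kg/h of glucose reaches S9, so S9 = 165.2/0.089 = 1856.2 kg/h and vapour = 943.82 kg/h.
The evaporator receives (1−α)·2800 of feed at 0.904 water and removes 0.827 of that water:
0.827×0.904×(1−α)×2800 = 943.82
(1−α) = 943.82/2093.3 = 0.4509;  α = 0.5491.
Bypass flow = 0.5491×2800 = 1537.5 kg/h.

1538 kg/h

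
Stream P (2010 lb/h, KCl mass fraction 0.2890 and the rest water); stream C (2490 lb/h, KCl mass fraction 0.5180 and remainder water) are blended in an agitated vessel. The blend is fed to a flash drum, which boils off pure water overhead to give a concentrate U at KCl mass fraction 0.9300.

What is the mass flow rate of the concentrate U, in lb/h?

KCl entering = 2010×0.289 + 2490×0.518 = 1870.7 lb/h.
All KCl reports to U, so U = 1870.7/0.930 = 2011.5 lb/h.

2012 lb/h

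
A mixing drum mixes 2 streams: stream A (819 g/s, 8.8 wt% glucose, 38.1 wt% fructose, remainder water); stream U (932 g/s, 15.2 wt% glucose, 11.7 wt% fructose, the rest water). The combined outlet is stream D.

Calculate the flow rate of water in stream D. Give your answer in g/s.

1116 g/s

water out = water in = 819×0.531 + 932×0.731 = 1116.2 g/s.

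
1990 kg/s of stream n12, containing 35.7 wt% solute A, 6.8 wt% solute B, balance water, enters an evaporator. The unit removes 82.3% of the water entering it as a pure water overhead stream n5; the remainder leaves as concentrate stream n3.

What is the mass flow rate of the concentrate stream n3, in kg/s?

1048 kg/s

water entering = 1990×0.575 = 1144.2 kg/s; overhead removed = 0.823×1144.2 = 941.72 kg/s.
Concentrate = 1990 − 941.72 = 1048.3 kg/s.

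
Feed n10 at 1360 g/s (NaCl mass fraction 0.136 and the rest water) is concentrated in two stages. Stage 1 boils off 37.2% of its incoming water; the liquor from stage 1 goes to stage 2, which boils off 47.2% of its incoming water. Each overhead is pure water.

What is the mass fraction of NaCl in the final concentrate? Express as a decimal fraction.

water in feed = 1360×0.864 = 1175 g/s.
After stage 1: water left = (1−0.372)×1175 = 737.93; stream total = 922.89 g/s.
After stage 2: water left = (1−0.472)×737.93 = 389.62; final concentrate = 574.58 g/s.
NaCl fraction = 184.96/574.58 = 0.322.

0.322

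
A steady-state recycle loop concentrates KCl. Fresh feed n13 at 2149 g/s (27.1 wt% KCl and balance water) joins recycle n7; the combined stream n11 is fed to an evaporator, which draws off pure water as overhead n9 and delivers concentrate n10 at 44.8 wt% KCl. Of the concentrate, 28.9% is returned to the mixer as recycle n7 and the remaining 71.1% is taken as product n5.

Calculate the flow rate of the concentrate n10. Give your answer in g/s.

Overall KCl balance (none leaves overhead): KCl in fresh feed = KCl in product, i.e. 2149×0.271 = (1−0.289)·n10·0.448.
n10 = 582.38/(0.448×0.711) = 1828.3 g/s.

1828 g/s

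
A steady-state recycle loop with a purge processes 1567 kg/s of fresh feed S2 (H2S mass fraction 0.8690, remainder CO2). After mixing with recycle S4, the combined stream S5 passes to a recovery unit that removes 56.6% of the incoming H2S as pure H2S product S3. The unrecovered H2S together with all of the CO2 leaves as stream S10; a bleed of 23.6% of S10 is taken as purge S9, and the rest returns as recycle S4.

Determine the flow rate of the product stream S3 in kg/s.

H2S in S5: m_A = 1567×0.869 + (1−0.236)·(1−0.566)·m_A, so m_A = 1361.7/0.6684 = 2037.2 kg/s.
Product S3 = 0.566×2037.2 = 1153.1 kg/s.

1153 kg/s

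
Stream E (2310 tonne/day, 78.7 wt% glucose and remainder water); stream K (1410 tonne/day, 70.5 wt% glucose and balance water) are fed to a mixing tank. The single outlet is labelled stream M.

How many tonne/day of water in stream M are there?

water out = water in = 2310×0.213 + 1410×0.295 = 907.98 tonne/day.

908 tonne/day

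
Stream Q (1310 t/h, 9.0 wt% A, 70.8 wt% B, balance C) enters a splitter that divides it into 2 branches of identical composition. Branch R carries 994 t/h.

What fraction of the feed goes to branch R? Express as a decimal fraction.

0.759

Fraction to R = 994/1310 = 0.7588.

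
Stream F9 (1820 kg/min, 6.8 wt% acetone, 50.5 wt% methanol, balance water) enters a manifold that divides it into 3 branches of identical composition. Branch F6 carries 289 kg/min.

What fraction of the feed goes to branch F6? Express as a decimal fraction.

Fraction to F6 = 289/1820 = 0.1588.

0.159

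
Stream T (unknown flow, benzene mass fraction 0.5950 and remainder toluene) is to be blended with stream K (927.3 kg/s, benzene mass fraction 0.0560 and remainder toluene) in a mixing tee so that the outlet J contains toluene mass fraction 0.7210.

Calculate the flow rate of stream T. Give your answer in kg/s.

Let T be the unknown flow. Total out = 927.3 + T.
toluene balance: 875.37 + 0.405·T = 0.721·(927.3 + T)
(0.405 − 0.721)·T = 0.721×927.3 − 875.37 = -206.79
T = -206.79 / -0.316 = 654.39 kg/s

654.4 kg/s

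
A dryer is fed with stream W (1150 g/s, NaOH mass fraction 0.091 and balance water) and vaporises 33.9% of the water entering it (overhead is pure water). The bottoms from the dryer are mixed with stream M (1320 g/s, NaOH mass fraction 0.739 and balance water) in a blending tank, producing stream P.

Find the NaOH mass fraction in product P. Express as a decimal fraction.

0.511

Vapour removed = 0.339×0.909×1150 = 354.37 g/s; concentrate = 795.63 g/s.
NaOH reaching the mixer = 104.65 (from concentrate) + 1320×0.739 = 1080.1 g/s.
Product flow = 795.63 + 1320 = 2115.6 g/s; NaOH fraction = 0.511.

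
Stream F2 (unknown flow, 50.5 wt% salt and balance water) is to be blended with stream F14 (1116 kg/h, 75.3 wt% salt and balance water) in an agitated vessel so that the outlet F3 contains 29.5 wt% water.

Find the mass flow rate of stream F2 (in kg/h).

267.8 kg/h

Let F2 be the unknown flow. Total out = 1116 + F2.
water balance: 275.65 + 0.495·F2 = 0.295·(1116 + F2)
(0.495 − 0.295)·F2 = 0.295×1116 − 275.65 = 53.568
F2 = 53.568 / 0.200 = 267.84 kg/h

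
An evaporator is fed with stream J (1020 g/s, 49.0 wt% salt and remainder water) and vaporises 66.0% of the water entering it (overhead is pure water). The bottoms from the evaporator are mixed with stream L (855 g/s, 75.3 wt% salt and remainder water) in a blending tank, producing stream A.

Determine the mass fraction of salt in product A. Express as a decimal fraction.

Vapour removed = 0.660×0.510×1020 = 343.33 g/s; concentrate = 676.67 g/s.
salt reaching the mixer = 499.8 (from concentrate) + 855×0.753 = 1143.6 g/s.
Product flow = 676.67 + 855 = 1531.7 g/s; salt fraction = 0.747.

0.747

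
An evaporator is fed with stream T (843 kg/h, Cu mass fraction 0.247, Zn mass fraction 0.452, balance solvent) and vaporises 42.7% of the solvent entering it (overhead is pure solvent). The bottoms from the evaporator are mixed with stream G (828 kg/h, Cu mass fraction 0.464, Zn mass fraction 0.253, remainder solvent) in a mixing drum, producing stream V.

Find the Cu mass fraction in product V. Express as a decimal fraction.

Vapour removed = 0.427×0.301×843 = 108.35 kg/h; concentrate = 734.65 kg/h.
Cu reaching the mixer = 208.22 (from concentrate) + 828×0.464 = 592.41 kg/h.
Product flow = 734.65 + 828 = 1562.7 kg/h; Cu fraction = 0.379.

0.379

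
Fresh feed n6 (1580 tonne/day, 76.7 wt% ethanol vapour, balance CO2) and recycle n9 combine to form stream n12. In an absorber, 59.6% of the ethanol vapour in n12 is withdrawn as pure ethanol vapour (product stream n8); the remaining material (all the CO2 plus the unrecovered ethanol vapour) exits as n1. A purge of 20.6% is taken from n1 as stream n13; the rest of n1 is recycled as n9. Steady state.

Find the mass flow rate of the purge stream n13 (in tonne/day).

CO2 enters only via n6 and leaves only via the purge: 1580×0.233 = 0.206×(CO2 in n1), and the absorber passes all CO2, so CO2 in n12 = CO2 in n1 = 1787.1 tonne/day.
ethanol vapour in n12: m_A = 1580×0.767 + (1−0.206)·(1−0.596)·m_A, so m_A = 1211.9/0.6792 = 1784.2 tonne/day.
n1 = (1−0.596)×1784.2 + 1787.1 = 2507.9 tonne/day.
Purge n13 = 0.206×2507.9 = 516.63 tonne/day.

516.6 tonne/day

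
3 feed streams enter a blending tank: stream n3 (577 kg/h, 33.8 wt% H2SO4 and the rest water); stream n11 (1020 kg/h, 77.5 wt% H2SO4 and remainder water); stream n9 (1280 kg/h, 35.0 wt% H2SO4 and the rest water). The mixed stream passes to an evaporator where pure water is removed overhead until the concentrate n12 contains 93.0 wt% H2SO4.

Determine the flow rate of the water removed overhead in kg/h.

H2SO4 entering = 577×0.338 + 1020×0.775 + 1280×0.350 = 1433.5 kg/h.
All H2SO4 reports to n12, so n12 = 1433.5/0.930 = 1541.4 kg/h.
Total feed = 2877 kg/h; overhead = 2877 − 1541.4 = 1335.6 kg/h.

1336 kg/h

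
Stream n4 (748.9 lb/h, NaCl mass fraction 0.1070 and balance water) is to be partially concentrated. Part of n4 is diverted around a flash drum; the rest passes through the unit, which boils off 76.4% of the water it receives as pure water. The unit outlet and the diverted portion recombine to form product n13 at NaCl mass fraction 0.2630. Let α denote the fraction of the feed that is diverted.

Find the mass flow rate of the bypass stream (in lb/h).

97.8 lb/h

All 748.9×0.107 = 80.132 lb/h of NaCl reaches n13, so n13 = 80.132/0.263 = 304.69 lb/h and vapour = 444.21 lb/h.
The evaporator receives (1−α)·748.9 of feed at 0.893 water and removes 0.764 of that water:
0.764×0.893×(1−α)×748.9 = 444.21
(1−α) = 444.21/510.94 = 0.8694;  α = 0.1306.
Bypass flow = 0.1306×748.9 = 97.8 lb/h.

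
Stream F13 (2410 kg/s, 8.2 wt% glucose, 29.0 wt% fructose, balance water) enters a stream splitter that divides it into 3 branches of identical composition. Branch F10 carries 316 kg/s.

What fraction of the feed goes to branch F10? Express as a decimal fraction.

0.131

Fraction to F10 = 316/2410 = 0.1311.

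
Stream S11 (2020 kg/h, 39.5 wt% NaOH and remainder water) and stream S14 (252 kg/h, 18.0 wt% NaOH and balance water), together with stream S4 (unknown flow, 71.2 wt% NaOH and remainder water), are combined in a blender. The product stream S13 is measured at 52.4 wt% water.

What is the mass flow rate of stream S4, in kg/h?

Let S4 be the unknown flow. Total out = 2272 + S4.
water balance: 1428.7 + 0.288·S4 = 0.524·(2272 + S4)
(0.288 − 0.524)·S4 = 0.524×2272 − 1428.7 = -238.21
S4 = -238.21 / -0.236 = 1009.4 kg/h

1009 kg/h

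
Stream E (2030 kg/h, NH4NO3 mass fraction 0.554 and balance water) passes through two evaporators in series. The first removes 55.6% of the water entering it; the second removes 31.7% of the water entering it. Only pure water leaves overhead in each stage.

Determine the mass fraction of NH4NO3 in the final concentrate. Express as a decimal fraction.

0.804

water in feed = 2030×0.446 = 905.38 kg/h.
After stage 1: water left = (1−0.556)×905.38 = 401.99; stream total = 1526.6 kg/h.
After stage 2: water left = (1−0.317)×401.99 = 274.56; final concentrate = 1399.2 kg/h.
NH4NO3 fraction = 1124.6/1399.2 = 0.804.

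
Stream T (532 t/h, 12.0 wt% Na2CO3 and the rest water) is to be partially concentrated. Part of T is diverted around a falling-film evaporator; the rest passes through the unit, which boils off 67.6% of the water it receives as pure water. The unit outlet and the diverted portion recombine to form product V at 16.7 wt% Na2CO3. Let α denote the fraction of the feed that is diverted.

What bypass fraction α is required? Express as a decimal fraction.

All 532×0.120 = 63.84 t/h of Na2CO3 reaches V, so V = 63.84/0.167 = 382.28 t/h and vapour = 149.72 t/h.
The evaporator receives (1−α)·532 of feed at 0.880 water and removes 0.676 of that water:
0.676×0.880×(1−α)×532 = 149.72
(1−α) = 149.72/316.48 = 0.4731;  α = 0.5269.

0.527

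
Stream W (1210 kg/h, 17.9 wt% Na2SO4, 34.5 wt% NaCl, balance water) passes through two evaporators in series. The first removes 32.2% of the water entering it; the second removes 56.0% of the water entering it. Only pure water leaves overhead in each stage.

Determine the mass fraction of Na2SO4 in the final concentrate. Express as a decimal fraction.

0.269

water in feed = 1210×0.476 = 575.96 kg/h.
After stage 1: water left = (1−0.322)×575.96 = 390.5; stream total = 1024.5 kg/h.
After stage 2: water left = (1−0.560)×390.5 = 171.82; final concentrate = 805.86 kg/h.
Na2SO4 fraction = 216.59/805.86 = 0.269.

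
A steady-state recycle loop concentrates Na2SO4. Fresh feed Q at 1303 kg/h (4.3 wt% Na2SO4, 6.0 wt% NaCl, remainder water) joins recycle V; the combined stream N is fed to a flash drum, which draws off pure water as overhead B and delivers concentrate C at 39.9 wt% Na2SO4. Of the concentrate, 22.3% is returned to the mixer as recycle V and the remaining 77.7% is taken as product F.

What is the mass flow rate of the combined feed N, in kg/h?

1343 kg/h

Overall Na2SO4 balance (none leaves overhead): Na2SO4 in fresh feed = Na2SO4 in product, i.e. 1303×0.043 = (1−0.223)·C·0.399.
C = 56.029/(0.399×0.777) = 180.73 kg/h.
Recycle V = 0.223×180.73 = 40.302 kg/h.
Combined feed N = 1303 + 40.302 = 1343.3 kg/h.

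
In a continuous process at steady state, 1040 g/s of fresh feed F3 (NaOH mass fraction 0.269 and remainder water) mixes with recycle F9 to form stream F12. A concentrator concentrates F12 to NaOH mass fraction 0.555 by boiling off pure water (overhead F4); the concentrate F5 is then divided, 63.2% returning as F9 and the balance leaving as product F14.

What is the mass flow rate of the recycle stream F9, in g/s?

Overall NaOH balance (none leaves overhead): NaOH in fresh feed = NaOH in product, i.e. 1040×0.269 = (1−0.632)·F5·0.555.
F5 = 279.76/(0.555×0.368) = 1369.8 g/s.
Recycle F9 = 0.632×1369.8 = 865.69 g/s.

865.7 g/s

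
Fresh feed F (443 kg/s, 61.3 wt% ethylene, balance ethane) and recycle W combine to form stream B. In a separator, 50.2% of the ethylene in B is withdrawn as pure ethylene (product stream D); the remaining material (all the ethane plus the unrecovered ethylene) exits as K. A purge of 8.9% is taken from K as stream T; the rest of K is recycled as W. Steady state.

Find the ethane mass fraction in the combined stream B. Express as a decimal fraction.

ethane enters only via F and leaves only via the purge: 443×0.387 = 0.089×(ethane in K), and the separator passes all ethane, so ethane in B = ethane in K = 1926.3 kg/s.
ethylene in B: m_A = 443×0.613 + (1−0.089)·(1−0.502)·m_A, so m_A = 271.56/0.5463 = 497.07 kg/s.
B = 497.07 + 1926.3 = 2423.4 kg/s.
ethane fraction in B = 1926.3/2423.4 = 0.7949.

0.7949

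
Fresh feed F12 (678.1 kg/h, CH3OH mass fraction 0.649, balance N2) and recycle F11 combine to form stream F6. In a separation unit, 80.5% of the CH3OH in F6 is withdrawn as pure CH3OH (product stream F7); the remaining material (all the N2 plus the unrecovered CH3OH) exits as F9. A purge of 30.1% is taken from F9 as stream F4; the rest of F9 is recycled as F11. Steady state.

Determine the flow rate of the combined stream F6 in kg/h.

N2 enters only via F12 and leaves only via the purge: 678.1×0.351 = 0.301×(N2 in F9), and the separation unit passes all N2, so N2 in F6 = N2 in F9 = 790.74 kg/h.
CH3OH in F6: m_A = 678.1×0.649 + (1−0.301)·(1−0.805)·m_A, so m_A = 440.09/0.8637 = 509.54 kg/h.
F6 = 509.54 + 790.74 = 1300.3 kg/h.

1300 kg/h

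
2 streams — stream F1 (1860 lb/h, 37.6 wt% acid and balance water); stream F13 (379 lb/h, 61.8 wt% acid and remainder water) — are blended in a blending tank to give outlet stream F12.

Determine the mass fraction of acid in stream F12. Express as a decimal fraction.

0.417

Total flow out = 1860 + 379 = 2239 lb/h.
acid in = 1860×0.376 + 379×0.618 = 933.58 lb/h.
acid mass fraction in F12 = 933.58/2239 = 0.417.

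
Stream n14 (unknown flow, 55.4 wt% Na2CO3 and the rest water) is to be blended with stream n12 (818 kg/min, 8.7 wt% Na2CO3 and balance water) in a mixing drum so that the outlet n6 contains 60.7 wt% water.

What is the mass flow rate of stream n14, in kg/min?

Let n14 be the unknown flow. Total out = 818 + n14.
water balance: 746.83 + 0.446·n14 = 0.607·(818 + n14)
(0.446 − 0.607)·n14 = 0.607×818 − 746.83 = -250.31
n14 = -250.31 / -0.161 = 1554.7 kg/min

1555 kg/min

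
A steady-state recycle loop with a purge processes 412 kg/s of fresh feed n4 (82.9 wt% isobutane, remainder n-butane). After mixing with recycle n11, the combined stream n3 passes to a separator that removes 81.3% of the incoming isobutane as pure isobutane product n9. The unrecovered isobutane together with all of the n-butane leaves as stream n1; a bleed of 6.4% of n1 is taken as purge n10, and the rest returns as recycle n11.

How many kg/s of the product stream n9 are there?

isobutane in n3: m_A = 412×0.829 + (1−0.064)·(1−0.813)·m_A, so m_A = 341.55/0.8250 = 414.01 kg/s.
Product n9 = 0.813×414.01 = 336.59 kg/s.

336.6 kg/s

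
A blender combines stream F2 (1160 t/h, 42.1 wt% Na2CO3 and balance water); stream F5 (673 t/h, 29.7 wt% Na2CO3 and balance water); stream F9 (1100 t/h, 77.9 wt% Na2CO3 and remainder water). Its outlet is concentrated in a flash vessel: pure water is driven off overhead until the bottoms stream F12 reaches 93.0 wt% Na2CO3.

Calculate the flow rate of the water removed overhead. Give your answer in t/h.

1272 t/h

Na2CO3 entering = 1160×0.421 + 673×0.297 + 1100×0.779 = 1545.1 t/h.
All Na2CO3 reports to F12, so F12 = 1545.1/0.930 = 1661.4 t/h.
Total feed = 2933 t/h; overhead = 2933 − 1661.4 = 1271.6 t/h.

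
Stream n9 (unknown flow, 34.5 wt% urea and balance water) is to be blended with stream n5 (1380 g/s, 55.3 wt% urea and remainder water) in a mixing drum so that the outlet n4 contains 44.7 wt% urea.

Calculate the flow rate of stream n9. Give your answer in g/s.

1434 g/s

Let n9 be the unknown flow. Total out = 1380 + n9.
urea balance: 763.14 + 0.345·n9 = 0.447·(1380 + n9)
(0.345 − 0.447)·n9 = 0.447×1380 − 763.14 = -146.28
n9 = -146.28 / -0.102 = 1434.1 g/s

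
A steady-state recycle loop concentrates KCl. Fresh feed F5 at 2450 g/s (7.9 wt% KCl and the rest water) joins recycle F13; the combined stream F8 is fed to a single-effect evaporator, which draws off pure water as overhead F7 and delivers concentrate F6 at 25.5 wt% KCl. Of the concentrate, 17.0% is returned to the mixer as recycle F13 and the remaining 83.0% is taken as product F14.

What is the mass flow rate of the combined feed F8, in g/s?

Overall KCl balance (none leaves overhead): KCl in fresh feed = KCl in product, i.e. 2450×0.079 = (1−0.170)·F6·0.255.
F6 = 193.55/(0.255×0.830) = 914.48 g/s.
Recycle F13 = 0.170×914.48 = 155.46 g/s.
Combined feed F8 = 2450 + 155.46 = 2605.5 g/s.

2605 g/s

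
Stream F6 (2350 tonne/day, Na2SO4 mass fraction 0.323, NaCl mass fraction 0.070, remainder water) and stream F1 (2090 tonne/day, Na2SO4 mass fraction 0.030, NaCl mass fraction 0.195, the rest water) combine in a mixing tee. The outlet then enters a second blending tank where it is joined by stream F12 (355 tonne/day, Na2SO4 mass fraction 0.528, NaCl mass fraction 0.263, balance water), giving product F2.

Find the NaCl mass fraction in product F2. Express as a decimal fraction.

0.139

Overall, product flow = 4795 tonne/day.
NaCl in = 2350×0.070 + 2090×0.195 + 355×0.263 = 665.42 tonne/day.
NaCl fraction in F2 = 0.139.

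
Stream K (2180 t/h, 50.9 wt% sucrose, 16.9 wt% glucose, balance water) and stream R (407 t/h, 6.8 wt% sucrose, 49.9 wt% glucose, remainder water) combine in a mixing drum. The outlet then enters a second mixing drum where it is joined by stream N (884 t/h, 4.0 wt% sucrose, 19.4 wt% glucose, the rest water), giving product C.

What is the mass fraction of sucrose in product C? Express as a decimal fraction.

Overall, product flow = 3471 t/h.
sucrose in = 2180×0.509 + 407×0.068 + 884×0.040 = 1172.7 t/h.
sucrose fraction in C = 0.338.

0.338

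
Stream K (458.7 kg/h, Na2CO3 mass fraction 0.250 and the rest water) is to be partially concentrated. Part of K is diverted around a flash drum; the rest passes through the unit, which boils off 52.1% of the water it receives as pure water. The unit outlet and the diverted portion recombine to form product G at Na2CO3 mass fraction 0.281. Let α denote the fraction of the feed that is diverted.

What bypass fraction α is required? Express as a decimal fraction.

All 458.7×0.250 = 114.67 kg/h of Na2CO3 reaches G, so G = 114.67/0.281 = 408.1 kg/h and vapour = 50.604 kg/h.
The evaporator receives (1−α)·458.7 of feed at 0.750 water and removes 0.521 of that water:
0.521×0.750×(1−α)×458.7 = 50.604
(1−α) = 50.604/179.24 = 0.2823;  α = 0.7177.

0.718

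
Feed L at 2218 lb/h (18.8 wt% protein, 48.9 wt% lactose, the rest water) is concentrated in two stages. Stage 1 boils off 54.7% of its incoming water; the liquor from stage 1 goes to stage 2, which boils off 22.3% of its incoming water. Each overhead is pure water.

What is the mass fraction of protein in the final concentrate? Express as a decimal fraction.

0.238

water in feed = 2218×0.323 = 716.41 lb/h.
After stage 1: water left = (1−0.547)×716.41 = 324.54; stream total = 1826.1 lb/h.
After stage 2: water left = (1−0.223)×324.54 = 252.16; final concentrate = 1753.8 lb/h.
protein fraction = 416.98/1753.8 = 0.238.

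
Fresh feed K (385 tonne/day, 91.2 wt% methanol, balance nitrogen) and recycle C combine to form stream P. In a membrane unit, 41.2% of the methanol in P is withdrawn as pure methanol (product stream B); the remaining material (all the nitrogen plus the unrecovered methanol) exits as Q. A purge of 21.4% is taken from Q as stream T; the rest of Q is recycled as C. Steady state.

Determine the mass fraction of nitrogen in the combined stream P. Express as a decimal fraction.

0.1952

nitrogen enters only via K and leaves only via the purge: 385×0.088 = 0.214×(nitrogen in Q), and the membrane unit passes all nitrogen, so nitrogen in P = nitrogen in Q = 158.32 tonne/day.
methanol in P: m_A = 385×0.912 + (1−0.214)·(1−0.412)·m_A, so m_A = 351.12/0.5378 = 652.84 tonne/day.
P = 652.84 + 158.32 = 811.16 tonne/day.
nitrogen fraction in P = 158.32/811.16 = 0.1952.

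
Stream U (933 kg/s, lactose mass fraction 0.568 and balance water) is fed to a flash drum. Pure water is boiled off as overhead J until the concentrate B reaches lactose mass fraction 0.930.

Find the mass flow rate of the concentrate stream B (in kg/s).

569.8 kg/s

lactose is conserved: 933×0.568 = 529.94 kg/s all reports to the concentrate.
Concentrate = 529.94/(target fraction) = 569.83 kg/s.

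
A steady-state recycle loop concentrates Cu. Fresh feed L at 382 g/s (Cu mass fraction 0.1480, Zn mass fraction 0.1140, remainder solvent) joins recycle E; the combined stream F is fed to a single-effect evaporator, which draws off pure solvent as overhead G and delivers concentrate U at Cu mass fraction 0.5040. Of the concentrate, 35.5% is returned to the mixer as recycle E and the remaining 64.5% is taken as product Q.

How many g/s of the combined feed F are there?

443.7 g/s

Overall Cu balance (none leaves overhead): Cu in fresh feed = Cu in product, i.e. 382×0.148 = (1−0.355)·U·0.504.
U = 56.536/(0.504×0.645) = 173.91 g/s.
Recycle E = 0.355×173.91 = 61.74 g/s.
Combined feed F = 382 + 61.74 = 443.74 g/s.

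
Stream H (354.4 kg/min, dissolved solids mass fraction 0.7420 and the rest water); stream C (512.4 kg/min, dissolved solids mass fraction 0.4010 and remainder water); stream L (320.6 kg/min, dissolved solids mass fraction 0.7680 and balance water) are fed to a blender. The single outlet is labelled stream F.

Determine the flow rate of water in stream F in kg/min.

water out = water in = 354.4×0.258 + 512.4×0.599 + 320.6×0.232 = 472.74 kg/min.

472.7 kg/min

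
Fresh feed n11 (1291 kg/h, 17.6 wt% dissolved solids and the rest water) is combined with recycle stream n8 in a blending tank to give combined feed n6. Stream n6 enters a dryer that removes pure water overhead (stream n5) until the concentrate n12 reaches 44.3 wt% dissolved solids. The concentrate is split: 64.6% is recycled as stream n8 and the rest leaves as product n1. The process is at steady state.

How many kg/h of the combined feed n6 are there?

2227 kg/h

Overall dissolved solids balance (none leaves overhead): dissolved solids in fresh feed = dissolved solids in product, i.e. 1291×0.176 = (1−0.646)·n12·0.443.
n12 = 227.22/(0.443×0.354) = 1448.9 kg/h.
Recycle n8 = 0.646×1448.9 = 935.98 kg/h.
Combined feed n6 = 1291 + 935.98 = 2227 kg/h.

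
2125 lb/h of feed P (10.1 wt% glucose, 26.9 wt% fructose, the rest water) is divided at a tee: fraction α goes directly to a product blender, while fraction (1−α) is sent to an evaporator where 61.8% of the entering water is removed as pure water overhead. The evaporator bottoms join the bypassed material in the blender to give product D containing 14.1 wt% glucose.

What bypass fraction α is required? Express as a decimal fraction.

All 2125×0.101 = 214.62 lb/h of glucose reaches D, so D = 214.62/0.141 = 1522.2 lb/h and vapour = 602.84 lb/h.
The evaporator receives (1−α)·2125 of feed at 0.630 water and removes 0.618 of that water:
0.618×0.630×(1−α)×2125 = 602.84
(1−α) = 602.84/827.35 = 0.7286;  α = 0.2714.

0.271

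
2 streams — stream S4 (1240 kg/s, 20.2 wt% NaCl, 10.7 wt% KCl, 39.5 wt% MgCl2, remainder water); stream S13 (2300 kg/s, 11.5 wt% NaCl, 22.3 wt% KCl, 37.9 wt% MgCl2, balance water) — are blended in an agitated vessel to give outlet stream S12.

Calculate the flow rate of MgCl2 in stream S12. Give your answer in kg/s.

MgCl2 out = MgCl2 in = 1240×0.395 + 2300×0.379 = 1361.5 kg/s.

1362 kg/s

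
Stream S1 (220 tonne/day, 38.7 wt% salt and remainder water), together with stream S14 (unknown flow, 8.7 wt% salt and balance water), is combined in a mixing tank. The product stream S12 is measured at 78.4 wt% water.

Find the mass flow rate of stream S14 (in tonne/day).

291.6 tonne/day

Let S14 be the unknown flow. Total out = 220 + S14.
water balance: 134.86 + 0.913·S14 = 0.784·(220 + S14)
(0.913 − 0.784)·S14 = 0.784×220 − 134.86 = 37.62
S14 = 37.62 / 0.129 = 291.63 tonne/day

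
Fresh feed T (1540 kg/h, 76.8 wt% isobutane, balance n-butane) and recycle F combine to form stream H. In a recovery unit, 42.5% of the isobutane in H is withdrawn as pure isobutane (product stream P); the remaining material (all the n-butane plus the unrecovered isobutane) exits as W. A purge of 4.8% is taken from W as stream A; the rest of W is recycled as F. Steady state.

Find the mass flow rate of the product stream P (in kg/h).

isobutane in H: m_A = 1540×0.768 + (1−0.048)·(1−0.425)·m_A, so m_A = 1182.7/0.4526 = 2613.2 kg/h.
Product P = 0.425×2613.2 = 1110.6 kg/h.

1111 kg/h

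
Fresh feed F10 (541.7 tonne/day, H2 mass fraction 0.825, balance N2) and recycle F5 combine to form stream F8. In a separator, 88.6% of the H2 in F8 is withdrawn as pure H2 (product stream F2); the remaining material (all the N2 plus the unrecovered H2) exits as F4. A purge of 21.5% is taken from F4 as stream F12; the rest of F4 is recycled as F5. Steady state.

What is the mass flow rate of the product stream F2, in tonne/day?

H2 in F8: m_A = 541.7×0.825 + (1−0.215)·(1−0.886)·m_A, so m_A = 446.9/0.9105 = 490.83 tonne/day.
Product F2 = 0.886×490.83 = 434.87 tonne/day.

434.9 tonne/day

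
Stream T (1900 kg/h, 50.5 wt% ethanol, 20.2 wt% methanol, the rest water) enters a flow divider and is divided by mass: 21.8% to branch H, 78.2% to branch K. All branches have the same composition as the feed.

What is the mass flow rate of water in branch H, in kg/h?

121.4 kg/h

Branch H total = 0.218×1900 = 414.2 kg/h.
water in H = 0.293×414.2 = 121.36 kg/h.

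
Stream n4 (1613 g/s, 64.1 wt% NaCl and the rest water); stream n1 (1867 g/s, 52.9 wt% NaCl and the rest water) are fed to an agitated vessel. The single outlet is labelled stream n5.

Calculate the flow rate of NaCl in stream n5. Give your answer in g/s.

2022 g/s

NaCl out = NaCl in = 1613×0.641 + 1867×0.529 = 2021.6 g/s.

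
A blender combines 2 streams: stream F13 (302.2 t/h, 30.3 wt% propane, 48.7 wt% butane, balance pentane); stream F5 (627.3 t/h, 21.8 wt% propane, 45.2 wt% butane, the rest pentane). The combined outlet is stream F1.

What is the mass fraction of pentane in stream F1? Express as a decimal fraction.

Total flow out = 302.2 + 627.3 = 929.5 t/h.
pentane in = 302.2×0.210 + 627.3×0.330 = 270.47 t/h.
pentane mass fraction in F1 = 270.47/929.5 = 0.291.

0.291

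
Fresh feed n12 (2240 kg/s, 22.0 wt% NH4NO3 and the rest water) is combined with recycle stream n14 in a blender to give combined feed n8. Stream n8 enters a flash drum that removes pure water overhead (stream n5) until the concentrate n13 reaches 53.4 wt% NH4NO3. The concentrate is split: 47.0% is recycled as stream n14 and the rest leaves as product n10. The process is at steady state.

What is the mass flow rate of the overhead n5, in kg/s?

Overall NH4NO3 balance (none leaves overhead): NH4NO3 in fresh feed = NH4NO3 in product, i.e. 2240×0.220 = (1−0.470)·n13·0.534.
n13 = 492.8/(0.534×0.530) = 1741.2 kg/s.
Recycle n14 = 0.470×1741.2 = 818.37 kg/s.
Combined feed n8 = 2240 + 818.37 = 3058.4 kg/s.
Overhead n5 = n8 − n13 = 3058.4 − 1741.2 = 1317.2 kg/s.

1317 kg/s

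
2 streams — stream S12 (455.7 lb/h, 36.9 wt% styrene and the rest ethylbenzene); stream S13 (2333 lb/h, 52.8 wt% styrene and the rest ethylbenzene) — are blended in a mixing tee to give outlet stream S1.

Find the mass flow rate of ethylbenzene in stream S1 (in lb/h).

1389 lb/h

ethylbenzene out = ethylbenzene in = 455.7×0.631 + 2333×0.472 = 1388.7 lb/h.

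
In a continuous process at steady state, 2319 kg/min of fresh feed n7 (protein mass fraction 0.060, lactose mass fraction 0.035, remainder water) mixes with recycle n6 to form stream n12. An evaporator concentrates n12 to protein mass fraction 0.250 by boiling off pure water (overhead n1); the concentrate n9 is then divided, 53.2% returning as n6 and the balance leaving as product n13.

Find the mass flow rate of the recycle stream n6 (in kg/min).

632.7 kg/min

Overall protein balance (none leaves overhead): protein in fresh feed = protein in product, i.e. 2319×0.060 = (1−0.532)·n9·0.250.
n9 = 139.14/(0.250×0.468) = 1189.2 kg/min.
Recycle n6 = 0.532×1189.2 = 632.67 kg/min.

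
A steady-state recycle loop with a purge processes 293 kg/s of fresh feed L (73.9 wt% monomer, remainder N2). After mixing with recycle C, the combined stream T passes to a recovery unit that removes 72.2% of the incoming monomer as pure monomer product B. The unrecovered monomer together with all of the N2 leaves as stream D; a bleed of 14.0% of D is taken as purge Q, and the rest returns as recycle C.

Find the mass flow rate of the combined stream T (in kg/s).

830.8 kg/s

N2 enters only via L and leaves only via the purge: 293×0.261 = 0.140×(N2 in D), and the recovery unit passes all N2, so N2 in T = N2 in D = 546.24 kg/s.
monomer in T: m_A = 293×0.739 + (1−0.140)·(1−0.722)·m_A, so m_A = 216.53/0.7609 = 284.56 kg/s.
T = 284.56 + 546.24 = 830.8 kg/s.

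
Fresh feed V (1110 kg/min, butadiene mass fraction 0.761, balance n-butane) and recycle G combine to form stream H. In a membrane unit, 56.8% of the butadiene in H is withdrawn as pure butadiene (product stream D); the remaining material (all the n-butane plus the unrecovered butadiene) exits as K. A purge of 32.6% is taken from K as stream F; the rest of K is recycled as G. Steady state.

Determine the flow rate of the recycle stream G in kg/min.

895.5 kg/min

n-butane enters only via V and leaves only via the purge: 1110×0.239 = 0.326×(n-butane in K), and the membrane unit passes all n-butane, so n-butane in H = n-butane in K = 813.77 kg/min.
butadiene in H: m_A = 1110×0.761 + (1−0.326)·(1−0.568)·m_A, so m_A = 844.71/0.7088 = 1191.7 kg/min.
K = (1−0.568)×1191.7 + 813.77 = 1328.6 kg/min.
Recycle G = (1−0.326)×1328.6 = 895.47 kg/min.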